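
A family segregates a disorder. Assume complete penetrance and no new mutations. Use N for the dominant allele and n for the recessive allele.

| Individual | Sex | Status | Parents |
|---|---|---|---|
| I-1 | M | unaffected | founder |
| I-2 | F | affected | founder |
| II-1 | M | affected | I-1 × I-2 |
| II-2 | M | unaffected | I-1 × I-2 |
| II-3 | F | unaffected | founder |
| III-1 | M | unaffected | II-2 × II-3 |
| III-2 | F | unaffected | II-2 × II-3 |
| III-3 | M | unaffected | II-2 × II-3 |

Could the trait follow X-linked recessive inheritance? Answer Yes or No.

Under X-linked recessive, II-2 (unaffected, male) cannot arise from I-1 (unaffected) × I-2 (affected).

No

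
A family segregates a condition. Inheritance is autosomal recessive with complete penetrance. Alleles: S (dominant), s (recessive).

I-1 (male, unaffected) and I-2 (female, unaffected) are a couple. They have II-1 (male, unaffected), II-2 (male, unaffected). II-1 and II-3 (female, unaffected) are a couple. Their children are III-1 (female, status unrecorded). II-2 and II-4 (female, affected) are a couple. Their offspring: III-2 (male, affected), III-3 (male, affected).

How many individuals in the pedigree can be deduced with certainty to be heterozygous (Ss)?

Obligate heterozygotes: II-2 is unaffected so carries S and passed s to III-2 (ss), so II-2 is Ss.
Every other individual is either homozygous by phenotype or has at least one consistent homozygous assignment, so the count is 1.

1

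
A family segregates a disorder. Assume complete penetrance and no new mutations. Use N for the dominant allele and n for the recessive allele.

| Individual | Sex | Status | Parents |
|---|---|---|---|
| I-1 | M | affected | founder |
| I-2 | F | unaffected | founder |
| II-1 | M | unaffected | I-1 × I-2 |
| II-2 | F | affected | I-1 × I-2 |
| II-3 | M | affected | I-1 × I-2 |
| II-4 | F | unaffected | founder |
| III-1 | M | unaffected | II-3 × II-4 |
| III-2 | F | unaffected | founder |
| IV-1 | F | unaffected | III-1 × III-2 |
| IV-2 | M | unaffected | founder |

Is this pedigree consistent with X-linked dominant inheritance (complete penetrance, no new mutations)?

Under X-linked dominant, II-3 (affected, male) cannot arise from I-1 (affected) × I-2 (unaffected).

No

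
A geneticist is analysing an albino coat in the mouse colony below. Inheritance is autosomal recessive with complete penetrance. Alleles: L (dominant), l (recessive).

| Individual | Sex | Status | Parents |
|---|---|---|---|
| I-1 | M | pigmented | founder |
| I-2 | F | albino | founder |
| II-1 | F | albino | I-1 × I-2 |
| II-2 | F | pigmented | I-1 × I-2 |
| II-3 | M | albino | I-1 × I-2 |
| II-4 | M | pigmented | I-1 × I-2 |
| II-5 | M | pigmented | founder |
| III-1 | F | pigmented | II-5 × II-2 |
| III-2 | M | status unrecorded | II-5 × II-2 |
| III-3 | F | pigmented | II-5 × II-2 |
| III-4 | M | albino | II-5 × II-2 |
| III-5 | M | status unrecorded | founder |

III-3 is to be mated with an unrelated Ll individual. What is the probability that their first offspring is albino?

II-5 is pigmented so carries L and passed l to III-4 (ll), so II-5 is Ll.
II-2 is pigmented so carries L and received l from I-2 (ll), so II-2 is Ll.
III-3 is a pigmented offspring of II-5 (Ll) × II-2 (Ll), whose cross gives 1/4 LL : 1/2 Ll : 1/4 ll; conditioning on being pigmented, III-3 is LL with probability 1/3, Ll with probability 2/3.
Summing over parental genotype combinations, P(offspring is albino) = 2/3·1/4 = 1/6.

1/6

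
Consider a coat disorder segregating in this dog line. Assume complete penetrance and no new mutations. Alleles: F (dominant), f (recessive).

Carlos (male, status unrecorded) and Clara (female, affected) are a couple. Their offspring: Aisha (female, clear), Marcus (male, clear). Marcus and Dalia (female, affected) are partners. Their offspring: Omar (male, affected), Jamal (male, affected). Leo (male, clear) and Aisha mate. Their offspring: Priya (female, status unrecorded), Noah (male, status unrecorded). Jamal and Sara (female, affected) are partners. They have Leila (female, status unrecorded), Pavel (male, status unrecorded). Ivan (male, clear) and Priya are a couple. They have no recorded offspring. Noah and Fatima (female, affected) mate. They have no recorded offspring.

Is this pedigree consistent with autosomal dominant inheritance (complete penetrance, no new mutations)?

A consistent assignment under autosomal dominant exists: Carlos Ff, Clara Ff, Aisha ff, Marcus ff, Dalia FF, Leo ff, Omar Ff, Jamal Ff, Sara FF, Priya ff, Noah ff, Ivan ff, Fatima FF, Leila FF, Pavel FF.
In this assignment every recorded phenotype matches its genotype and every non-founder's genotype is obtainable from its parents' genotypes, so the pedigree is consistent.

Yes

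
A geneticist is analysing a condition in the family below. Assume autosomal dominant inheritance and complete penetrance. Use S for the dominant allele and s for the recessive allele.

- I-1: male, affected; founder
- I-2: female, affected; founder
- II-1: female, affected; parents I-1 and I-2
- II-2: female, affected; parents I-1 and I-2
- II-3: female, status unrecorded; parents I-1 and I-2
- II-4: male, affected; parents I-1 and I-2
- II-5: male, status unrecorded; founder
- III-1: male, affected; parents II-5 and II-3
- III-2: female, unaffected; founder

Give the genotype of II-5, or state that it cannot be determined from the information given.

II-5's phenotype is unrecorded, and no parent or child forces a single allele at both positions; consistent genotype assignments exist with II-5 as SS or Ss or ss.

cannot be determined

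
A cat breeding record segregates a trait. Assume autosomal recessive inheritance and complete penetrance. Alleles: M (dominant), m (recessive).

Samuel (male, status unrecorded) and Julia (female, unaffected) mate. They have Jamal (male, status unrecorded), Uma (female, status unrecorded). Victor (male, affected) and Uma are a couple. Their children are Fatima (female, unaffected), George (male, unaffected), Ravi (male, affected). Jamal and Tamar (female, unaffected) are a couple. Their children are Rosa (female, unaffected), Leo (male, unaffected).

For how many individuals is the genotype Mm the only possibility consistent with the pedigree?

3

Obligate heterozygotes: Uma passed M to Fatima (Mm, whose m came from Victor) and passed m to Ravi (mm), so Uma is Mm; Fatima is unaffected so carries M and received m from Victor (mm), so Fatima is Mm; George is unaffected so carries M and received m from Victor (mm), so George is Mm.
Every other individual is either homozygous by phenotype or has at least one consistent homozygous assignment, so the count is 3.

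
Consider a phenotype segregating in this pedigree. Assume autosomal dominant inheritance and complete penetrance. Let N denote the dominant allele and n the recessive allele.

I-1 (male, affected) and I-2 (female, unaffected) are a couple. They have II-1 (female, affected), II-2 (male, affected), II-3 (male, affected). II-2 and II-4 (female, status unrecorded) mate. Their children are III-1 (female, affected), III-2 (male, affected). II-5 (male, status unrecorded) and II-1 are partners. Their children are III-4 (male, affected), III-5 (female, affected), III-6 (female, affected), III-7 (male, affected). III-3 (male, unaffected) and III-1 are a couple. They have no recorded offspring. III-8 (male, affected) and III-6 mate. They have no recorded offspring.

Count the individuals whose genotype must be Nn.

3

Obligate heterozygotes: II-1 is affected so carries N and received n from I-2 (nn), so II-1 is Nn; II-2 is affected so carries N and received n from I-2 (nn), so II-2 is Nn; II-3 is affected so carries N and received n from I-2 (nn), so II-3 is Nn.
Every other individual is either homozygous by phenotype or has at least one consistent homozygous assignment, so the count is 3.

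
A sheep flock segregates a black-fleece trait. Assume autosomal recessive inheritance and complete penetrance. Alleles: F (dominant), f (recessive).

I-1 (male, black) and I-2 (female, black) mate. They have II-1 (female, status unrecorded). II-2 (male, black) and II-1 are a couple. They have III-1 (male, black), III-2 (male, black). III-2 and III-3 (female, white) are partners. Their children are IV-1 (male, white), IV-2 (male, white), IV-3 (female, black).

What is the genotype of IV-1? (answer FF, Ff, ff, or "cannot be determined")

From phenotype alone, IV-1 is FF or Ff.
IV-1 is white so carries F and received f from III-2 (ff), so IV-1 is Ff.

Ff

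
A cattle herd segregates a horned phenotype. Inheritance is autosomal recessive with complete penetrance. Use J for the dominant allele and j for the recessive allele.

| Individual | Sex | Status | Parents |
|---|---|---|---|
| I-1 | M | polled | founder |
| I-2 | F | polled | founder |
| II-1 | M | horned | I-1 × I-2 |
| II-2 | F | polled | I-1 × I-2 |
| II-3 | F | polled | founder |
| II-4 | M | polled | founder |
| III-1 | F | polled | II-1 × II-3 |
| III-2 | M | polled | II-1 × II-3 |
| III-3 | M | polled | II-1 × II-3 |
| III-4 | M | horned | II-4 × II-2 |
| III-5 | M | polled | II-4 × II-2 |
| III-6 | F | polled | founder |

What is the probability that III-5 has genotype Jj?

II-4 is polled so carries J and passed j to III-4 (jj), so II-4 is Jj.
II-2 is polled so carries J and passed j to III-4 (jj), so II-2 is Jj.
Their cross gives offspring ratios 1/4 JJ : 1/2 Jj : 1/4 jj. Conditioning on III-5 being polled, P(Jj) = 1/2 / 3/4 = 2/3.

2/3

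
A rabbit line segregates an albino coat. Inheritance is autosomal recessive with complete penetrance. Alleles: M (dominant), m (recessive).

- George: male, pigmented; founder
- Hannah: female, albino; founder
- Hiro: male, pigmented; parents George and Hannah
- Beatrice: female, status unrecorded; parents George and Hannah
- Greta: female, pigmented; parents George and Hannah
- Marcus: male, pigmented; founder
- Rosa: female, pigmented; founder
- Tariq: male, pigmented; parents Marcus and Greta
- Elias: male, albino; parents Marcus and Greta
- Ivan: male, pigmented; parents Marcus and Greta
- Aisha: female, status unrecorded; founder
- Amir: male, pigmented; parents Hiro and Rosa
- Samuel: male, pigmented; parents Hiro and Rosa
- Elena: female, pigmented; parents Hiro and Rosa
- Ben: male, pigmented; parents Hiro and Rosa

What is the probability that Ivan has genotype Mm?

Marcus is pigmented so carries M and passed m to Elias (mm), so Marcus is Mm.
Greta is pigmented so carries M and received m from Hannah (mm), so Greta is Mm.
Their cross gives offspring ratios 1/4 MM : 1/2 Mm : 1/4 mm. Conditioning on Ivan being pigmented, P(Mm) = 1/2 / 3/4 = 2/3.

2/3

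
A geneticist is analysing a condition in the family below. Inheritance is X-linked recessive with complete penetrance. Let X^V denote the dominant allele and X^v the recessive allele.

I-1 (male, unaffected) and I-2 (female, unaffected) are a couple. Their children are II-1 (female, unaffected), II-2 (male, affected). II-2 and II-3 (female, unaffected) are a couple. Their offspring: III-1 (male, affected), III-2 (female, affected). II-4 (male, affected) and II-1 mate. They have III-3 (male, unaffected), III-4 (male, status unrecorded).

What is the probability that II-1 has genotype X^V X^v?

I-1 is unaffected, so I-1 is X^V Y.
I-2 is unaffected so carries V and passed v to II-2 (X^v Y), so I-2 is X^V X^v.
Their cross gives offspring ratios 1/2 X^V X^V : 1/2 X^V X^v. Conditioning on II-1 being unaffected, P(X^V X^v) = 1/2 / 1 = 1/2 before taking II-1's own offspring into account.
II-4 is affected, so II-4 is X^v Y.
Now use II-1's offspring. Probability of each recorded status — unaffected son III-3: 1/2 if II-1 is X^V X^v, 1 if X^V X^V. (III-4: equally likely either way, so uninformative.)
Bayes: P(X^V X^v) = 1/2·1/2 / (1/2·1/2 + 1/2·1) = 1/3.

1/3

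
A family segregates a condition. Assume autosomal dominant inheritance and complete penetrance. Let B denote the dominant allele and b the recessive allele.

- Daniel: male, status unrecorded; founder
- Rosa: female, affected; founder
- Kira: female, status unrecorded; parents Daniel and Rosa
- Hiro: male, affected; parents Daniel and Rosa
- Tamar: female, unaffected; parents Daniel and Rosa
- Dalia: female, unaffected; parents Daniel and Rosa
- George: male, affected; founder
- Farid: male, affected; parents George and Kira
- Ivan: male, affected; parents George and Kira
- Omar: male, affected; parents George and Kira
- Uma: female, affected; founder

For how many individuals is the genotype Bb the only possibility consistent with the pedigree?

Obligate heterozygotes: Rosa is affected so carries B and passed b to Tamar (bb), so Rosa is Bb.
Every other individual is either homozygous by phenotype or has at least one consistent homozygous assignment, so the count is 1.

1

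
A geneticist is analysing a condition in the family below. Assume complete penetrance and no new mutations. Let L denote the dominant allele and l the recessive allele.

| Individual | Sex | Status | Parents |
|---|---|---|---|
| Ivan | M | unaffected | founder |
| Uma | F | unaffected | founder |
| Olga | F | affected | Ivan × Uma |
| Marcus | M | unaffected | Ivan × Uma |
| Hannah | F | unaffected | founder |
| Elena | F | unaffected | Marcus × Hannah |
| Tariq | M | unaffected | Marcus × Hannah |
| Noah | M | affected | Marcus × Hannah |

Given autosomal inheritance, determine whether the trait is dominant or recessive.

recessive

Ivan and Uma are both unaffected yet have an affected child Olga. Under dominance, an affected child requires at least one affected parent, so the trait cannot be dominant.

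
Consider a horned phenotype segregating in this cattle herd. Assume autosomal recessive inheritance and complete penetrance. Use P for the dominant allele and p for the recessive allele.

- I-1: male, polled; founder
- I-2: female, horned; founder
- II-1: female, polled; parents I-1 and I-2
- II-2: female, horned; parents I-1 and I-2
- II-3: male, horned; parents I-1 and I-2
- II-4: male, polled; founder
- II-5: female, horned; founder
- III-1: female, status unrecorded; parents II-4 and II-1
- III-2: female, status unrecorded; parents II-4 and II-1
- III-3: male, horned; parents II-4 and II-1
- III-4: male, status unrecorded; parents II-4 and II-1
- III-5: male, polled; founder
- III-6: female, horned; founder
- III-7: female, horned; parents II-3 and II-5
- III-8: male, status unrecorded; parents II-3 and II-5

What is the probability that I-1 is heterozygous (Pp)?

I-1 is polled so carries P and passed p to II-2 (pp), so I-1 is Pp, giving P(Pp) = 1.

1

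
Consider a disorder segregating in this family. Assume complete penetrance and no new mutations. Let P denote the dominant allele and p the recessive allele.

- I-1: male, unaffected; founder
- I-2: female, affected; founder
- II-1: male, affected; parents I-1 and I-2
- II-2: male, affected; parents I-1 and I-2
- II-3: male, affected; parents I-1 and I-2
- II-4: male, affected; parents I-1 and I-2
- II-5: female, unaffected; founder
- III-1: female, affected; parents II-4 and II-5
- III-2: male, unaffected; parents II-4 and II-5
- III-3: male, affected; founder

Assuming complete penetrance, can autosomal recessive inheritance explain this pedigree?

Yes

A consistent assignment under autosomal recessive exists: I-1 Pp, I-2 pp, II-1 pp, II-2 pp, II-3 pp, II-4 pp, II-5 Pp, III-1 pp, III-2 Pp, III-3 pp.
In this assignment every recorded phenotype matches its genotype and every non-founder's genotype is obtainable from its parents' genotypes, so the pedigree is consistent.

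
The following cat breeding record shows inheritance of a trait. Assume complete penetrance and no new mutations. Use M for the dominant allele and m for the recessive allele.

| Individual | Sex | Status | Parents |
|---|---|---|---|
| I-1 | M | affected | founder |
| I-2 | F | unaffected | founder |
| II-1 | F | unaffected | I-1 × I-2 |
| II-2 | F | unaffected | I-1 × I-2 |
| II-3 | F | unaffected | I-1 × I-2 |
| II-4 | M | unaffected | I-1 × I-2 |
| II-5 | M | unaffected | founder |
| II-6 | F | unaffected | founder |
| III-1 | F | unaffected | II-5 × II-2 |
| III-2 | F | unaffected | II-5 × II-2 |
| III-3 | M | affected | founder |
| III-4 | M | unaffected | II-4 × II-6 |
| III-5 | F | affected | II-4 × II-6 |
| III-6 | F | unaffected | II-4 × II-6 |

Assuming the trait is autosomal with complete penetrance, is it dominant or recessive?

II-4 and II-6 are both unaffected yet have an affected child III-5. Under dominance, an affected child requires at least one affected parent, so the trait cannot be dominant.

recessive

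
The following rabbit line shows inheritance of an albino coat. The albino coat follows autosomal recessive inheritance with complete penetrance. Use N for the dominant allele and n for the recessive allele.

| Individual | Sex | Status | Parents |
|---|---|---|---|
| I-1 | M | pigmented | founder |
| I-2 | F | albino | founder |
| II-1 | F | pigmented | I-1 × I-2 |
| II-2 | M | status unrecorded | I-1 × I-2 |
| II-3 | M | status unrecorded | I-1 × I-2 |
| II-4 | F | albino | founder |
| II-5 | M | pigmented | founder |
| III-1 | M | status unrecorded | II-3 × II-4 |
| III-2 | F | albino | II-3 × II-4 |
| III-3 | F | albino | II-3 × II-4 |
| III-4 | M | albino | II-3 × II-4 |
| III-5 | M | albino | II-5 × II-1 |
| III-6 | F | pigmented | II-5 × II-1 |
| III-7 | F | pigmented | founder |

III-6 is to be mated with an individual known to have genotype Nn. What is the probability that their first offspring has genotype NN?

II-5 is pigmented so carries N and passed n to III-5 (nn), so II-5 is Nn.
II-1 is pigmented so carries N and received n from I-2 (nn), so II-1 is Nn.
III-6 is a pigmented offspring of II-5 (Nn) × II-1 (Nn), whose cross gives 1/4 NN : 1/2 Nn : 1/4 nn; conditioning on being pigmented, III-6 is NN with probability 1/3, Nn with probability 2/3.
Summing over parental genotype combinations, P(offspring has genotype NN) = 1/3·1/2 + 2/3·1/4 = 1/3.

1/3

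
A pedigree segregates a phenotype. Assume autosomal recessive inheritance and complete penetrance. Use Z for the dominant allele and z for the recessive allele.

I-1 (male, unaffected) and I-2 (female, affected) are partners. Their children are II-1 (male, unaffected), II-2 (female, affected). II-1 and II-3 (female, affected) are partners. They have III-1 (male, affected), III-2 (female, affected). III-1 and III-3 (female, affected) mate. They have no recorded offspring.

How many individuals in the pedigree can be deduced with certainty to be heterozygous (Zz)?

2

Obligate heterozygotes: I-1 is unaffected so carries Z and passed z to II-2 (zz), so I-1 is Zz; II-1 is unaffected so carries Z and received z from I-2 (zz), so II-1 is Zz.
Every other individual is either homozygous by phenotype or has at least one consistent homozygous assignment, so the count is 2.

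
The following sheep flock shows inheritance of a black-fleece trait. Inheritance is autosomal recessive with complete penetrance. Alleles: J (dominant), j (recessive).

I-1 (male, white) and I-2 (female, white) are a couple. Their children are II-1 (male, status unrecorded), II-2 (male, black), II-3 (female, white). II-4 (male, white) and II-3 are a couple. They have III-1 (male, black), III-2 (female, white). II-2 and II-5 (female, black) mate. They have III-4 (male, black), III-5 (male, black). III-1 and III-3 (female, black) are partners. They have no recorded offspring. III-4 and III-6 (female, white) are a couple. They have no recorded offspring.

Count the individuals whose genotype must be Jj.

Obligate heterozygotes: I-1 is white so carries J and passed j to II-2 (jj), so I-1 is Jj; I-2 is white so carries J and passed j to II-2 (jj), so I-2 is Jj; II-3 is white so carries J and passed j to III-1 (jj), so II-3 is Jj; II-4 is white so carries J and passed j to III-1 (jj), so II-4 is Jj.
Every other individual is either homozygous by phenotype or has at least one consistent homozygous assignment, so the count is 4.

4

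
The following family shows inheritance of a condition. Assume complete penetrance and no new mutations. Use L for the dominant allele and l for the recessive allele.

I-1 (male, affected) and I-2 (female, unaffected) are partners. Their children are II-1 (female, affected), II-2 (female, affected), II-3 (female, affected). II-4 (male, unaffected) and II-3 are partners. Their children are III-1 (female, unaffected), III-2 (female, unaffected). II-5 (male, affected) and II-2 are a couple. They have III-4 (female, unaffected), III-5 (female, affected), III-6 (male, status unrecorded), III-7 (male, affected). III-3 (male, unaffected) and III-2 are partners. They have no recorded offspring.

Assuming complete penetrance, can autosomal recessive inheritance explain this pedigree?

Under autosomal recessive, III-4 (unaffected, female) cannot arise from II-5 (affected) × II-2 (affected).

No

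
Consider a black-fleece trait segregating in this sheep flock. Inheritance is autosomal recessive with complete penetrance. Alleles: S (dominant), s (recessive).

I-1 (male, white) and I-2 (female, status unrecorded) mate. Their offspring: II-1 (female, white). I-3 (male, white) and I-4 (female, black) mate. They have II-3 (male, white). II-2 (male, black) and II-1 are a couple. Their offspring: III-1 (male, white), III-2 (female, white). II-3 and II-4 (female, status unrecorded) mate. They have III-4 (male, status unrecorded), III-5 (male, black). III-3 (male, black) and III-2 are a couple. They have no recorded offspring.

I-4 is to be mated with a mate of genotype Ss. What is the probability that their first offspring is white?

I-4 is black, so I-4 is ss.
The cross gives 1/2 Ss : 1/2 ss, so P(offspring is white) = 1/2.

1/2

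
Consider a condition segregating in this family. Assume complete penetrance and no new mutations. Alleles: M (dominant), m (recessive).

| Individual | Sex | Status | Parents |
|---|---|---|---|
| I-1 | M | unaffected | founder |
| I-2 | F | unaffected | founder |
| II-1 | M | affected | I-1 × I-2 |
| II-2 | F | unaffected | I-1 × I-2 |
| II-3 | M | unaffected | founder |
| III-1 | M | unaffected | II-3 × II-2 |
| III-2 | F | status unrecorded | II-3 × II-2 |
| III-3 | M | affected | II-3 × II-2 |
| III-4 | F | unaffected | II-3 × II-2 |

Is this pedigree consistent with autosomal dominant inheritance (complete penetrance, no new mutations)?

No

Under autosomal dominant, II-1 (affected, male) cannot arise from I-1 (unaffected) × I-2 (unaffected).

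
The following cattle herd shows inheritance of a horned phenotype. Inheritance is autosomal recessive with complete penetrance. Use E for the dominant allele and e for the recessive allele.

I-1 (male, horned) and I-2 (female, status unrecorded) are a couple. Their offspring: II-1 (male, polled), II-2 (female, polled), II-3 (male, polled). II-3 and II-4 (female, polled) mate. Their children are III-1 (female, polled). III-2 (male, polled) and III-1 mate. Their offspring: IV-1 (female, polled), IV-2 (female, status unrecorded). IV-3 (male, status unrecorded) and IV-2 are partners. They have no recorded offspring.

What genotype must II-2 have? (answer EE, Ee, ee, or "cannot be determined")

From phenotype alone, II-2 is EE or Ee.
II-2 is polled so carries E and received e from I-1 (ee), so II-2 is Ee.

Ee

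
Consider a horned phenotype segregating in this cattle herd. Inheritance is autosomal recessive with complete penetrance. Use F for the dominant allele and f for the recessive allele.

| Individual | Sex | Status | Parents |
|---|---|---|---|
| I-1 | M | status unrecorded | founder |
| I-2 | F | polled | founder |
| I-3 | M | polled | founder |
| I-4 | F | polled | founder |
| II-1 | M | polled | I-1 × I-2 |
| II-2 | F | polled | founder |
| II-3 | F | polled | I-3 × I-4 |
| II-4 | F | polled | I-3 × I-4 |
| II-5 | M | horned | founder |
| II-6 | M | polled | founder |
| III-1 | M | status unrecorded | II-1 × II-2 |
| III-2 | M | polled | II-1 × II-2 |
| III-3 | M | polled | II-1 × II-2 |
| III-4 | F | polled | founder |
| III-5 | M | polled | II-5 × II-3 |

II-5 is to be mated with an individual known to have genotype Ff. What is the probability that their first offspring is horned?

II-5 is horned, so II-5 is ff.
The cross gives 1/2 Ff : 1/2 ff, so P(offspring is horned) = 1/2.

1/2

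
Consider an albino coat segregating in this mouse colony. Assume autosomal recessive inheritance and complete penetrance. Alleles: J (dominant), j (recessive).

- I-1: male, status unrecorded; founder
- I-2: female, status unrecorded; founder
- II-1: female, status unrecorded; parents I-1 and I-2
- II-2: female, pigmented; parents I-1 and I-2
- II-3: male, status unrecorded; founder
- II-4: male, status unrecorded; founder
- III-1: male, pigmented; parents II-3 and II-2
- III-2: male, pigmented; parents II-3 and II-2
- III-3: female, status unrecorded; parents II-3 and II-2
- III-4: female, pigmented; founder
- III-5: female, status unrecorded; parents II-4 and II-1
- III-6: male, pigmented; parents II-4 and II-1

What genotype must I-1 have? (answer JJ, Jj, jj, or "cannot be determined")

I-1's phenotype is unrecorded, and no parent or child forces a single allele at both positions; consistent genotype assignments exist with I-1 as JJ or Jj or jj.

cannot be determined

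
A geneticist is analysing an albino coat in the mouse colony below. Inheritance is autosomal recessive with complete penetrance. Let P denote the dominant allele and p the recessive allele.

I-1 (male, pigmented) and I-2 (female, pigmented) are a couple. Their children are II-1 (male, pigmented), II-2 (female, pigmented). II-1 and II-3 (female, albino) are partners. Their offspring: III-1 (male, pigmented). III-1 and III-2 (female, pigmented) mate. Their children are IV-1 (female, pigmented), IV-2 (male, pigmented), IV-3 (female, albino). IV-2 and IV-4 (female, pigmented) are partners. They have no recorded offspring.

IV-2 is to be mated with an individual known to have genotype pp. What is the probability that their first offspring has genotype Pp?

2/3

III-1 is pigmented so carries P and received p from II-3 (pp), so III-1 is Pp.
III-2 is pigmented so carries P and passed p to IV-3 (pp), so III-2 is Pp.
IV-2 is a pigmented offspring of III-1 (Pp) × III-2 (Pp), whose cross gives 1/4 PP : 1/2 Pp : 1/4 pp; conditioning on being pigmented, IV-2 is PP with probability 1/3, Pp with probability 2/3.
Summing over parental genotype combinations, P(offspring has genotype Pp) = 1/3·1 + 2/3·1/2 = 2/3.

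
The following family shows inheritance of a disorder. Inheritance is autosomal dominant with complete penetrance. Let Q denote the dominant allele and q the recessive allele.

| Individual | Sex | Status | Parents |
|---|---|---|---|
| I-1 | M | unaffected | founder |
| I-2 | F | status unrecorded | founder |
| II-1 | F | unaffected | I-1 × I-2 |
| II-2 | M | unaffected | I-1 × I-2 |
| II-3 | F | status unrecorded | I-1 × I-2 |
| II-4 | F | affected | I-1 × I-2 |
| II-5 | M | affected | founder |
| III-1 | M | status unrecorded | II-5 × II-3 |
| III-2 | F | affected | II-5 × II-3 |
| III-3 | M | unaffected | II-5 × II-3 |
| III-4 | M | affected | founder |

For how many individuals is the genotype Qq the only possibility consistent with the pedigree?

Obligate heterozygotes: I-2 passed Q to II-4 (Qq, whose q came from I-1) and passed q to II-1 (qq), so I-2 is Qq; II-4 is affected so carries Q and received q from I-1 (qq), so II-4 is Qq; II-5 is affected so carries Q and passed q to III-3 (qq), so II-5 is Qq.
Every other individual is either homozygous by phenotype or has at least one consistent homozygous assignment, so the count is 3.

3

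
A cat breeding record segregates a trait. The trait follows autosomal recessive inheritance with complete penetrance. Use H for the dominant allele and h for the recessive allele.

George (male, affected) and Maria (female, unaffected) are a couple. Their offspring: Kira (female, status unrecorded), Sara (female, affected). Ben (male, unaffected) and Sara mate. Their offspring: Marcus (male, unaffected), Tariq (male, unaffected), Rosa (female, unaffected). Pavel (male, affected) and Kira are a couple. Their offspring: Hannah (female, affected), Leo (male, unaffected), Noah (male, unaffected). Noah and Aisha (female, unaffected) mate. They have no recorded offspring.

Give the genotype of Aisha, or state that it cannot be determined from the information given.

cannot be determined

Aisha's phenotype allows HH or Hh, and no parent or child forces a single allele at both positions; consistent genotype assignments exist with Aisha as HH or Hh.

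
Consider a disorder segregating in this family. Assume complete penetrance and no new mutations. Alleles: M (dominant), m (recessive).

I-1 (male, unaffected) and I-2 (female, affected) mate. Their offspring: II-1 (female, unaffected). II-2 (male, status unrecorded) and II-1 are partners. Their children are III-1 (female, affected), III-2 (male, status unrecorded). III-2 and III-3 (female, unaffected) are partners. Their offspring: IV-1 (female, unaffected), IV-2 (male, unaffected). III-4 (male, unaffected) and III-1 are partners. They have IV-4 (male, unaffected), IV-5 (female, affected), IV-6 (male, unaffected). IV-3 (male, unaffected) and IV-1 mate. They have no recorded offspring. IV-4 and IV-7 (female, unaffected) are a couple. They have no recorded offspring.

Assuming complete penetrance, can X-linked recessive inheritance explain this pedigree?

No

Under X-linked recessive, IV-4 (unaffected, male) cannot arise from III-4 (unaffected) × III-1 (affected).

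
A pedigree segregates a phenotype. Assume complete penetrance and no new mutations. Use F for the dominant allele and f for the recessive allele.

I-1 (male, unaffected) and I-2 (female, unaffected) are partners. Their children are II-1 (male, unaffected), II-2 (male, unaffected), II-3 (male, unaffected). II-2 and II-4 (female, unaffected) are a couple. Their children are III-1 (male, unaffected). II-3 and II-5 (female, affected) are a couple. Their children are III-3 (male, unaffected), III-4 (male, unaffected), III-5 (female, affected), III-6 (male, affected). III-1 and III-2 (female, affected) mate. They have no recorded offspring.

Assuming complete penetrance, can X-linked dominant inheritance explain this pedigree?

Yes

A consistent assignment under X-linked dominant exists: I-1 X^f Y, I-2 X^f X^f, II-1 X^f Y, II-2 X^f Y, II-3 X^f Y, II-4 X^f X^f, II-5 X^F X^f, III-1 X^f Y, III-2 X^F X^F, III-3 X^f Y, III-4 X^f Y, III-5 X^F X^f, III-6 X^F Y.
In this assignment every recorded phenotype matches its genotype and every non-founder's genotype is obtainable from its parents' genotypes, so the pedigree is consistent.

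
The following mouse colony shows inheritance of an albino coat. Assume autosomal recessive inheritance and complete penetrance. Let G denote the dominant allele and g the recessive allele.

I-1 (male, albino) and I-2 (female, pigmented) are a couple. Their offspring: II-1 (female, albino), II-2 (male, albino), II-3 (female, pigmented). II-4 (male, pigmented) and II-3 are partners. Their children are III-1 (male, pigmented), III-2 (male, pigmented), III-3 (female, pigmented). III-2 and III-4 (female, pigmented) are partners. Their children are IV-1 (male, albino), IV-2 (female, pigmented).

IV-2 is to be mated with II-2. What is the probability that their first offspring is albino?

1/3

III-2 is pigmented so carries G and passed g to IV-1 (gg), so III-2 is Gg.
III-4 is pigmented so carries G and passed g to IV-1 (gg), so III-4 is Gg.
IV-2 is a pigmented offspring of III-2 (Gg) × III-4 (Gg), whose cross gives 1/4 GG : 1/2 Gg : 1/4 gg; conditioning on being pigmented, IV-2 is GG with probability 1/3, Gg with probability 2/3.
II-2 is albino, so II-2 is gg.
Summing over parental genotype combinations, P(offspring is albino) = 2/3·1/2 = 1/3.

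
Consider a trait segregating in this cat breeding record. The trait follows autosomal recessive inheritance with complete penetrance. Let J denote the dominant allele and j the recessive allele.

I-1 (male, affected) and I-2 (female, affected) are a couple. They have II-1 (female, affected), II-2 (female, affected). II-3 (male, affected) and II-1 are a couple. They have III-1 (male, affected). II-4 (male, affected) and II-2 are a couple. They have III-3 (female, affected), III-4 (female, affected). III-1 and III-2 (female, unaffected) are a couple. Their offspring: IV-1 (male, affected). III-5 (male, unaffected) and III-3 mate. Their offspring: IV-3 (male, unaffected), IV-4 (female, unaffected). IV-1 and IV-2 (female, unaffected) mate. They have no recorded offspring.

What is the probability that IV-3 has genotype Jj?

IV-3 is unaffected so carries J and received j from III-3 (jj), so IV-3 is Jj, giving P(Jj) = 1.

1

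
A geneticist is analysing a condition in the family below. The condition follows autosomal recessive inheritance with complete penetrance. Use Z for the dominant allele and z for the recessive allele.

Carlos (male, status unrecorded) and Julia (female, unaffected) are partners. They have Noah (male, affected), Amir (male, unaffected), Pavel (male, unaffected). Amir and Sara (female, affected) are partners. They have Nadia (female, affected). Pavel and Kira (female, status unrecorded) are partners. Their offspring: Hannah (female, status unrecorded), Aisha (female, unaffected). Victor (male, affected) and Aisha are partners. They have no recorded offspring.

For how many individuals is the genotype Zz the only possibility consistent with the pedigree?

2

Obligate heterozygotes: Julia is unaffected so carries Z and passed z to Noah (zz), so Julia is Zz; Amir is unaffected so carries Z and passed z to Nadia (zz), so Amir is Zz.
Every other individual is either homozygous by phenotype or has at least one consistent homozygous assignment, so the count is 2.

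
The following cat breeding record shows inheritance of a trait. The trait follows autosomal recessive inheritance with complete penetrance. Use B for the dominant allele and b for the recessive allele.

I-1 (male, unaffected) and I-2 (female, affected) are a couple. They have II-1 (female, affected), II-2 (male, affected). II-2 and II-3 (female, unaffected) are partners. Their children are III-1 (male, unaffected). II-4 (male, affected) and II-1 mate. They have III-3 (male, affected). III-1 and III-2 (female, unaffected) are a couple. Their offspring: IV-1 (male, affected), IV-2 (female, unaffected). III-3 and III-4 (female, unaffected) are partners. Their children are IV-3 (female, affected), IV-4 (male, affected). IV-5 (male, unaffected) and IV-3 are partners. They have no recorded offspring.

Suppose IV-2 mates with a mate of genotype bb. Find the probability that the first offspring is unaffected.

2/3

III-1 is unaffected so carries B and received b from II-2 (bb), so III-1 is Bb.
III-2 is unaffected so carries B and passed b to IV-1 (bb), so III-2 is Bb.
IV-2 is an unaffected offspring of III-1 (Bb) × III-2 (Bb), whose cross gives 1/4 BB : 1/2 Bb : 1/4 bb; conditioning on being unaffected, IV-2 is BB with probability 1/3, Bb with probability 2/3.
Summing over parental genotype combinations, P(offspring is unaffected) = 1/3·1 + 2/3·1/2 = 2/3.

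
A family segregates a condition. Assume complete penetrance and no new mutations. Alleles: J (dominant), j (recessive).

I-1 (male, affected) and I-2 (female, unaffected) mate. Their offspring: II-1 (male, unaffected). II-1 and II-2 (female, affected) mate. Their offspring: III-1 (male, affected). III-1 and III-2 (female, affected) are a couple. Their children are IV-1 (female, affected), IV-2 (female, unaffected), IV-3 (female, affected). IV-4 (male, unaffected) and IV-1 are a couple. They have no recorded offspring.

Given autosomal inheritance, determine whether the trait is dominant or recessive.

III-1 and III-2 are both affected yet have an unaffected child IV-2. Under a recessive model two affected parents are homozygous and every child would be affected, so the trait cannot be recessive.

dominant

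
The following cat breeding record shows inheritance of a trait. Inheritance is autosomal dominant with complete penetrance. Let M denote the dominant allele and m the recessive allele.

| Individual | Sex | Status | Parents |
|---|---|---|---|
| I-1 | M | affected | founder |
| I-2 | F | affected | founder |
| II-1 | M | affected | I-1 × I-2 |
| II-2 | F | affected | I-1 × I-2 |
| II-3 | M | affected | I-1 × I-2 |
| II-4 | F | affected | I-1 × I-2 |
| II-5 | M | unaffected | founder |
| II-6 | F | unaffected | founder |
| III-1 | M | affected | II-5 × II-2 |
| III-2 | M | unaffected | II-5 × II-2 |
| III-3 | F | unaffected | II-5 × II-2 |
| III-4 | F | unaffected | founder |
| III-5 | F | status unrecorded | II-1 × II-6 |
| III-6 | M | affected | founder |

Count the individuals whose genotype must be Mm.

2

Obligate heterozygotes: II-2 is affected so carries M and passed m to III-2 (mm), so II-2 is Mm; III-1 is affected so carries M and received m from II-5 (mm), so III-1 is Mm.
Every other individual is either homozygous by phenotype or has at least one consistent homozygous assignment, so the count is 2.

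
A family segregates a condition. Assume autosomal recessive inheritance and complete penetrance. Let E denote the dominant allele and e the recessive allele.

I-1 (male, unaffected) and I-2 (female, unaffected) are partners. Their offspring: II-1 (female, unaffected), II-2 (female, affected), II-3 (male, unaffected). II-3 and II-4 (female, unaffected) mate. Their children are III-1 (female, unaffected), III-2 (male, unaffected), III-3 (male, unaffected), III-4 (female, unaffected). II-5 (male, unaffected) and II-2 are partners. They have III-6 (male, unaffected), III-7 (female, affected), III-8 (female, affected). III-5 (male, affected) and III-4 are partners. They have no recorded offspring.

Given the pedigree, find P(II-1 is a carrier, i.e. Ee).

2/3

I-1 is unaffected so carries E and passed e to II-2 (ee), so I-1 is Ee.
I-2 is unaffected so carries E and passed e to II-2 (ee), so I-2 is Ee.
Their cross gives offspring ratios 1/4 EE : 1/2 Ee : 1/4 ee. Conditioning on II-1 being unaffected, P(Ee) = 1/2 / 3/4 = 2/3.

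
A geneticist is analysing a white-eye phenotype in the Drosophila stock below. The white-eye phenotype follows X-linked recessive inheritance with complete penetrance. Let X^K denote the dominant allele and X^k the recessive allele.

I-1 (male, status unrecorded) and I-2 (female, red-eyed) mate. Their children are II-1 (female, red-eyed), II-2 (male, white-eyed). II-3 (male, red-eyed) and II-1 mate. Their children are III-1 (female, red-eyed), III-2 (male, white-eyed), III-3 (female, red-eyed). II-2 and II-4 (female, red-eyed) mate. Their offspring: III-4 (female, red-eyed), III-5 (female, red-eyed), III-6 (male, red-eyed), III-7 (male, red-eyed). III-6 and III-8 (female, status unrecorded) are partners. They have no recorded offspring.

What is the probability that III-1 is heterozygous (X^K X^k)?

1/2

II-3 is red-eyed, so II-3 is X^K Y.
II-1 is red-eyed so carries K and passed k to III-2 (X^k Y), so II-1 is X^K X^k.
Their cross gives offspring ratios 1/2 X^K X^K : 1/2 X^K X^k. Conditioning on III-1 being red-eyed, P(X^K X^k) = 1/2 / 1 = 1/2.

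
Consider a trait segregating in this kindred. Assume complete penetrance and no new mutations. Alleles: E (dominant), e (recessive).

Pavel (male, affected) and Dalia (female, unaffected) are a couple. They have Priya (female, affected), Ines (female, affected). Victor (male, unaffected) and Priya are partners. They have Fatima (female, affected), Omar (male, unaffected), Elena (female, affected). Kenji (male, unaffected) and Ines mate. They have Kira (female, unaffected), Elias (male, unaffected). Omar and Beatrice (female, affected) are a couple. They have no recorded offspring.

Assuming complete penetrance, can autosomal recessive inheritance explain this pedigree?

A consistent assignment under autosomal recessive exists: Pavel ee, Dalia Ee, Priya ee, Ines ee, Victor Ee, Kenji EE, Fatima ee, Omar Ee, Elena ee, Beatrice ee, Kira Ee, Elias Ee.
In this assignment every recorded phenotype matches its genotype and every non-founder's genotype is obtainable from its parents' genotypes, so the pedigree is consistent.

Yes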